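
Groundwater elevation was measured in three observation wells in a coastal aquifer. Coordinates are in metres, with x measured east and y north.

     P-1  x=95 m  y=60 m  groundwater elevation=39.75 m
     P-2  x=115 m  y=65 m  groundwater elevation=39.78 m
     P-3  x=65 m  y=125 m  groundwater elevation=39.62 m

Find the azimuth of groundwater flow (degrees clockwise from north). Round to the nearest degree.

303°

With h = a·x + b·y + c and P-1 as origin, the differences give:
  20·a + 5·b = +0.03
  (-30)·a + 65·b = -0.13
Eliminate b (×65 and ×5, subtract): 1450·a = 2.600 → a = ∂h/∂x = +0.001793
Back-substitute: b = ∂h/∂y = -0.001172.
Flow direction (−∇h) has components (-0.001793 E, +0.001172 N).
Azimuth = atan2(E, N) = atan2(-0.001793, +0.001172) = 303.2° ≈ 303°.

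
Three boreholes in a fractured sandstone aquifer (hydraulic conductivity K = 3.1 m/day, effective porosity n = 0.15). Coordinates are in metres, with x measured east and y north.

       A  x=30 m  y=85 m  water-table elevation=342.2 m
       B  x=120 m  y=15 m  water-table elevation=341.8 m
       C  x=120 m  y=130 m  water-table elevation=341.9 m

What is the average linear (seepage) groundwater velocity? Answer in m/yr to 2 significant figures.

29 m/yr

Differences from A: to B (Δx, Δy, Δh) = (90, -70, -0.4); to C = (90, 45, -0.3).
Solve a·Δx + b·Δy = Δh: det = 90·45 − 90·(-70) = 10350.
∂h/∂x = [(-0.4)·45 − (-0.3)·(-70)] / 10350 = -0.003768
∂h/∂y = [90·(-0.3) − 90·(-0.4)] / 10350 = +0.0008696
|∇h| = √(-0.003768² + 0.0008696²) = 0.003867
Seepage velocity v = K·i/n = 3.1 × 0.003867 / 0.15 = 0.07992 m/day = 29.19 m/yr.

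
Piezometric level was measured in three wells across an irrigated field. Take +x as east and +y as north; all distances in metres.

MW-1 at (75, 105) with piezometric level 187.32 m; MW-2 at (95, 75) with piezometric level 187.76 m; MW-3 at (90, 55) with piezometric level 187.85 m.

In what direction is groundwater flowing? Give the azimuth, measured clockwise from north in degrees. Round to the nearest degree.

303°

Differences from MW-1: to MW-2 (Δx, Δy, Δh) = (20, -30, +0.44); to MW-3 = (15, -50, +0.53).
Solve a·Δx + b·Δy = Δh: det = 20·(-50) − 15·(-30) = -550.
∂h/∂x = [(+0.44)·(-50) − (+0.53)·(-30)] / -550 = +0.01109
∂h/∂y = [20·(+0.53) − 15·(+0.44)] / -550 = -0.007273
Flow direction (−∇h) has components (-0.01109 E, +0.007273 N).
Azimuth = atan2(E, N) = atan2(-0.01109, +0.007273) = 303.3° ≈ 303°.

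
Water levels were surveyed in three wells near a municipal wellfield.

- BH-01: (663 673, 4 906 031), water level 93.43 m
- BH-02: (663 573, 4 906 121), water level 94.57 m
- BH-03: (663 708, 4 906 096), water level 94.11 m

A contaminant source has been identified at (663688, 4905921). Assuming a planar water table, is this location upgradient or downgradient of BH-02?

downgradient

Taking BH-01 as reference: BH-02−BH-01 = (-100, 90, +1.14); BH-03−BH-01 = (35, 65, +0.68).
Determinant of the coordinate differences = (-100)·65 − 35·90 = -9650.
∂h/∂x = [(+1.14)·65 − (+0.68)·90] / -9650 = -0.001337
∂h/∂y = [(-100)·(+0.68) − 35·(+1.14)] / -9650 = +0.01118
Head at (663688, 4905921) = 93.43 + (-0.001337)·(15) + (+0.01118)·(-110) = 92.18 m.
That is lower than the 94.57 m at BH-02, so the point is downgradient.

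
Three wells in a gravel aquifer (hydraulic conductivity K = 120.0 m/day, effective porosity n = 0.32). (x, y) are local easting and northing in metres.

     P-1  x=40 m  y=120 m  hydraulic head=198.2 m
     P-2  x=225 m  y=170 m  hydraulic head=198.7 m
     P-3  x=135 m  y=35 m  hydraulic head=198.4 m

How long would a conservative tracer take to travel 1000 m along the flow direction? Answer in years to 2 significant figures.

Taking P-1 as reference: P-2−P-1 = (185, 50, +0.5); P-3−P-1 = (95, -85, +0.2).
Determinant of the coordinate differences = 185·(-85) − 95·50 = -20475.
∂h/∂x = [(+0.5)·(-85) − (+0.2)·50] / -20475 = +0.002564
∂h/∂y = [185·(+0.2) − 95·(+0.5)] / -20475 = +0.0005128
|∇h| = √(0.002564² + 0.0005128²) = 0.002615
Seepage velocity v = K·i/n = 120.0 × 0.002615 / 0.32 = 0.9806 m/day.
t = 1000 / 0.9806 = 1020 days = 2.79 years.

2.8 years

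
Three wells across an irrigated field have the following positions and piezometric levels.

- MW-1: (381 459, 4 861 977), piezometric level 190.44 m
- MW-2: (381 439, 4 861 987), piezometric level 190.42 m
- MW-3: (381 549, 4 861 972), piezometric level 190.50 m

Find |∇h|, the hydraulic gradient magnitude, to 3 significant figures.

Differences from MW-1: to MW-2 (Δx, Δy, Δh) = (-20, 10, -0.02); to MW-3 = (90, -5, +0.06).
Solve a·Δx + b·Δy = Δh: det = (-20)·(-5) − 90·10 = -800.
∂h/∂x = [(-0.02)·(-5) − (+0.06)·10] / -800 = +0.0006250
∂h/∂y = [(-20)·(+0.06) − 90·(-0.02)] / -800 = -0.0007500
|∇h| = √(0.0006250² + -0.0007500²) = 0.0009763

0.000976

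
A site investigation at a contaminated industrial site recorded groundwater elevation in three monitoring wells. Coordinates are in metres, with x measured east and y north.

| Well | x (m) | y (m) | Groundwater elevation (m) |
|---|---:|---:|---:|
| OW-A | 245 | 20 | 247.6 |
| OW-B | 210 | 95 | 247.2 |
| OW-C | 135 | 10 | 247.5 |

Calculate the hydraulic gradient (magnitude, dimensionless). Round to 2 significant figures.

0.0049

With h = a·x + b·y + c and OW-A as origin, the differences give:
  (-35)·a + 75·b = -0.4
  (-110)·a + (-10)·b = -0.1
Eliminate b (×(-10) and ×75, subtract): 8600·a = 11.50 → a = ∂h/∂x = +0.001337
Back-substitute: b = ∂h/∂y = -0.004709.
|∇h| = √(0.001337² + -0.004709²) = 0.004895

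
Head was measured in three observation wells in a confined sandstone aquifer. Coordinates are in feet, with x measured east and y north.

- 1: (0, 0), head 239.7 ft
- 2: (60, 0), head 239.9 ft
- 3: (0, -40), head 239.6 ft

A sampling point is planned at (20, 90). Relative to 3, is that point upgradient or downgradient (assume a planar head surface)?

∂h/∂x = (239.9 − 239.7) / (60 − 0) = +0.003333
∂h/∂y = (239.6 − 239.7) / (-40 − 0) = +0.002500
Head at (20, 90) = 239.7 + (+0.003333)·(20) + (+0.002500)·(90) = 239.99 ft.
That is higher than the 239.6 ft at 3, so the point is upgradient.

upgradient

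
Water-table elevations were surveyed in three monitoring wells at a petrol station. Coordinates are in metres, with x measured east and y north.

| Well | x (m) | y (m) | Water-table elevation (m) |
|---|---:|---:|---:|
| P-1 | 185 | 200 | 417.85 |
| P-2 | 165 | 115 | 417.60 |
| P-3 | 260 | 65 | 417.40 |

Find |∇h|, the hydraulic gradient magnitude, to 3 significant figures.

With h = a·x + b·y + c and P-1 as origin, the differences give:
  (-20)·a + (-85)·b = -0.25
  75·a + (-135)·b = -0.45
Eliminate b (×(-135) and ×(-85), subtract): 9075·a = -4.500 → a = ∂h/∂x = -0.0004959
Back-substitute: b = ∂h/∂y = +0.003058.
|∇h| = √(-0.0004959² + 0.003058²) = 0.003098

0.00310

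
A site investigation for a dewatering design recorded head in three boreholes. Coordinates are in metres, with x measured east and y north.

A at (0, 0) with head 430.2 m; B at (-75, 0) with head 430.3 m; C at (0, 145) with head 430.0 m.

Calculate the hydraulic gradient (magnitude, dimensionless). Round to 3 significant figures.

∂h/∂x = (430.3 − 430.2) / (-75 − 0) = -0.001333
∂h/∂y = (430.0 − 430.2) / (145 − 0) = -0.001379
|∇h| = √(-0.001333² + -0.001379²) = 0.001918

0.00192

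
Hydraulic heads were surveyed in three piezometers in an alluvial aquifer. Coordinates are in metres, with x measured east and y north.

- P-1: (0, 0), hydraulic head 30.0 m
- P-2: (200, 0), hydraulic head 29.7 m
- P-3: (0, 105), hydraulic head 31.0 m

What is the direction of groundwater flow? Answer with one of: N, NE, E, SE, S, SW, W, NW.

S

∂h/∂x = (29.7 − 30.0) / (200 − 0) = -0.001500
∂h/∂y = (31.0 − 30.0) / (105 − 0) = +0.009524
Flow = −∇h = (+0.001500 east, -0.009524 north), which points south.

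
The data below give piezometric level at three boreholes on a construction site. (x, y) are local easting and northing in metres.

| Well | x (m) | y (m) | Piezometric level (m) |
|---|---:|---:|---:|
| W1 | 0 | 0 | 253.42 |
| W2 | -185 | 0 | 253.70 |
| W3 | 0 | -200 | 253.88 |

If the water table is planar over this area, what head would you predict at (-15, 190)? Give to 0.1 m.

253.0 m

∂h/∂x = (253.70 − 253.42) / (-185 − 0) = -0.001514
∂h/∂y = (253.88 − 253.42) / (-200 − 0) = -0.002300
h(-15, 190) = 253.42 + (-0.001514)·(-15) + (-0.002300)·(190) = 253.42 +0.023 -0.437 = 253.006 m.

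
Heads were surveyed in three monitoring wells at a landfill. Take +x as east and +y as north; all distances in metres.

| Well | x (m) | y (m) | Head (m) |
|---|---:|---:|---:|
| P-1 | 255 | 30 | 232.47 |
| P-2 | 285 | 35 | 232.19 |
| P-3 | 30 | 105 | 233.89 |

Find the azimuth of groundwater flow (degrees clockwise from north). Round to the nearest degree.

Three-point gradient (reference P-1): Δ to P-2 = (30, 5, -0.28), Δ to P-3 = (-225, 75, +1.42).
∂h/∂x = -0.008326, ∂h/∂y = -0.006044 (det = 3375).
Flow direction (−∇h) has components (+0.008326 E, +0.006044 N).
Azimuth = atan2(E, N) = atan2(+0.008326, +0.006044) = 54.0° ≈ 054°.

054°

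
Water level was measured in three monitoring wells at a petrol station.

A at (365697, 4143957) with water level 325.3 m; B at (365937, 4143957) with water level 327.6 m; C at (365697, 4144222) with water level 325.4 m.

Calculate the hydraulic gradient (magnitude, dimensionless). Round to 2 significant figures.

0.0096

∂h/∂x = (327.6 − 325.3) / (365937 − 365697) = +0.009583
∂h/∂y = (325.4 − 325.3) / (4144222 − 4143957) = +0.0003774
|∇h| = √(0.009583² + 0.0003774²) = 0.00959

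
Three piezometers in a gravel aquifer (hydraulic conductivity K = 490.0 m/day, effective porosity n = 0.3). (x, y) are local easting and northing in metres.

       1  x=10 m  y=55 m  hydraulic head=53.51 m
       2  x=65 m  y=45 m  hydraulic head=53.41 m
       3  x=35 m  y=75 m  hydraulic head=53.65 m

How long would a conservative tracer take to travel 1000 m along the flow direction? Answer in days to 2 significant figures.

Taking 1 as reference: 2−1 = (55, -10, -0.10); 3−1 = (25, 20, +0.14).
Determinant of the coordinate differences = 55·20 − 25·(-10) = 1350.
∂h/∂x = [(-0.10)·20 − (+0.14)·(-10)] / 1350 = -0.0004444
∂h/∂y = [55·(+0.14) − 25·(-0.10)] / 1350 = +0.007556
|∇h| = √(-0.0004444² + 0.007556²) = 0.007569
Seepage velocity v = K·i/n = 490.0 × 0.007569 / 0.3 = 12.36 m/day.
t = 1000 / 12.36 = 80.91 days.

81 days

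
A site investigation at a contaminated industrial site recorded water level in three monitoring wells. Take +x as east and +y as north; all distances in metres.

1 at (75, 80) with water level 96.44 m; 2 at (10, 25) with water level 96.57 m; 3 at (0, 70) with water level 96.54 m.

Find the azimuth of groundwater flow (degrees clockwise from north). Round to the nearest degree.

Taking 1 as reference: 2−1 = (-65, -55, +0.13); 3−1 = (-75, -10, +0.10).
Solve a·Δx + b·Δy = Δh: det = (-65)·(-10) − (-75)·(-55) = -3475.
∂h/∂x = [(+0.13)·(-10) − (+0.10)·(-55)] / -3475 = -0.001209
∂h/∂y = [(-65)·(+0.10) − (-75)·(+0.13)] / -3475 = -0.0009353
Flow direction (−∇h) has components (+0.001209 E, +0.0009353 N).
Azimuth = atan2(E, N) = atan2(+0.001209, +0.0009353) = 52.3° ≈ 052°.

052°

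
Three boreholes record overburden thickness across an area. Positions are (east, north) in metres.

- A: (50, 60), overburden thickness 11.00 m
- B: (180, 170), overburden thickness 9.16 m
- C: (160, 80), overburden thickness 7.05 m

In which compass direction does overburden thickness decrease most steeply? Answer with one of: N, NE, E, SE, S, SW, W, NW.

With d = a·x + b·y + c and A as origin, the differences give:
  130·a + 110·b = -1.84
  110·a + 20·b = -3.95
Eliminate b (×20 and ×110, subtract): -9500·a = 397.700 → a = ∂d/∂x = -0.04186
Back-substitute: b = ∂d/∂y = +0.03275.
Steepest decrease is along −∇f = (+0.04186 E, -0.03275 N) → southeast.

SE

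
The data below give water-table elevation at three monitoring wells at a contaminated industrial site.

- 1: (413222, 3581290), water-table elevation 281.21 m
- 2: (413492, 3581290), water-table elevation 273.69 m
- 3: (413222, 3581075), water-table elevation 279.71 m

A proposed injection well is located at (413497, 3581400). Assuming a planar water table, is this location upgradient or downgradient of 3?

∂h/∂x = (273.69 − 281.21) / (413492 − 413222) = -0.02785
∂h/∂y = (279.71 − 281.21) / (3581075 − 3581290) = +0.006977
Head at (413497, 3581400) = 281.21 + (-0.02785)·(275) + (+0.006977)·(110) = 274.32 m.
That is lower than the 279.71 m at 3, so the point is downgradient.

downgradient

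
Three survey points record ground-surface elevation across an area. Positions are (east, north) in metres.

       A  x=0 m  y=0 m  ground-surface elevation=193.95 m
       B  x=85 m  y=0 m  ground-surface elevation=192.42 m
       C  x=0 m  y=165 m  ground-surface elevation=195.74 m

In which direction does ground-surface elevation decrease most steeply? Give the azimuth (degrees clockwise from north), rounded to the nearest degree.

∂z/∂x = (192.42 − 193.95) / (85 − 0) = -0.01800
∂z/∂y = (195.74 − 193.95) / (165 − 0) = +0.01085
Steepest decrease is along −∇f: components (+0.01800 E, -0.01085 N).
Azimuth = atan2(+0.01800, -0.01085) = 121.1° ≈ 121°.

121°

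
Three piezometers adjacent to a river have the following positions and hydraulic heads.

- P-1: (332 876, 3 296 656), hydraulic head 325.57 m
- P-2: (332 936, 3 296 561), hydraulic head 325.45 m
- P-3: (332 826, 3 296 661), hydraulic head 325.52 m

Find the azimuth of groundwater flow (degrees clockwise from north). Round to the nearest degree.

211°

With h = a·x + b·y + c and P-1 as origin, the differences give:
  60·a + (-95)·b = -0.12
  (-50)·a + 5·b = -0.05
Eliminate b (×5 and ×(-95), subtract): -4450·a = -5.350 → a = ∂h/∂x = +0.001202
Back-substitute: b = ∂h/∂y = +0.002022.
Flow direction (−∇h) has components (-0.001202 E, -0.002022 N).
Azimuth = atan2(E, N) = atan2(-0.001202, -0.002022) = 210.7° ≈ 211°.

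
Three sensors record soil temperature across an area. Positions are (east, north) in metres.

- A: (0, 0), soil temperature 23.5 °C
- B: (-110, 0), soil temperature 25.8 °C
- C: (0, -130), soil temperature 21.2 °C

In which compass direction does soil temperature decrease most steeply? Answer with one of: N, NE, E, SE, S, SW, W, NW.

SE

∂T/∂x = (25.8 − 23.5) / (-110 − 0) = -0.02091
∂T/∂y = (21.2 − 23.5) / (-130 − 0) = +0.01769
Steepest decrease is along −∇f = (+0.02091 E, -0.01769 N) → southeast.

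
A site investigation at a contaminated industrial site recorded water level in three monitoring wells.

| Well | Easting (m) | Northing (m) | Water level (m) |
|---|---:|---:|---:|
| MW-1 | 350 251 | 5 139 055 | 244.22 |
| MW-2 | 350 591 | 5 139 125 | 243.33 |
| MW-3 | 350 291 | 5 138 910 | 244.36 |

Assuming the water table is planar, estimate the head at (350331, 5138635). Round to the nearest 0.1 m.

Taking MW-1 as reference: MW-2−MW-1 = (340, 70, -0.89); MW-3−MW-1 = (40, -145, +0.14).
Determinant of the coordinate differences = 340·(-145) − 40·70 = -52100.
∂h/∂x = [(-0.89)·(-145) − (+0.14)·70] / -52100 = -0.002289
∂h/∂y = [340·(+0.14) − 40·(-0.89)] / -52100 = -0.001597
h(350331, 5138635) = 244.22 + (-0.002289)·(80) + (-0.001597)·(-420) = 244.22 -0.183 +0.671 = 244.708 m.

244.7 m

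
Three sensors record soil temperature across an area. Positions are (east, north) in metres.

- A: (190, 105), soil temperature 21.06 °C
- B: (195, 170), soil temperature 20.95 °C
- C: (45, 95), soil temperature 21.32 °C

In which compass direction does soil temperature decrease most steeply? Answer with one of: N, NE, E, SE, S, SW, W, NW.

NE

Differences from A: to B (Δx, Δy, Δh) = (5, 65, -0.11); to C = (-145, -10, +0.26).
Determinant of the coordinate differences = 5·(-10) − (-145)·65 = 9375.
∂T/∂x = [(-0.11)·(-10) − (+0.26)·65] / 9375 = -0.001685
∂T/∂y = [5·(+0.26) − (-145)·(-0.11)] / 9375 = -0.001563
Steepest decrease is along −∇f = (+0.001685 E, +0.001563 N) → northeast.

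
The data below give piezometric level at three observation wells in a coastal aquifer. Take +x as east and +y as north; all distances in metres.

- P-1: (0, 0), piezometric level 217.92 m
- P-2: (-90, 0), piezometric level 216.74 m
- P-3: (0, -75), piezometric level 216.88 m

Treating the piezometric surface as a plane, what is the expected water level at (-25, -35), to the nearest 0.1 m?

∂h/∂x = (216.74 − 217.92) / (-90 − 0) = +0.01311
∂h/∂y = (216.88 − 217.92) / (-75 − 0) = +0.01387
h(-25, -35) = 217.92 + (+0.01311)·(-25) + (+0.01387)·(-35) = 217.92 -0.328 -0.485 = 217.107 m.

217.1 m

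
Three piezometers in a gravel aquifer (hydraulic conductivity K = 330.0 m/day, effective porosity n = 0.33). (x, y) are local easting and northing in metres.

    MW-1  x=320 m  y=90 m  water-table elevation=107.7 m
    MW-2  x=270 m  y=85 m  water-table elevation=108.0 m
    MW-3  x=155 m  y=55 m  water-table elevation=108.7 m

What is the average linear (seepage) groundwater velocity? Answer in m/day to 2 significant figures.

6.0 m/day

With h = a·x + b·y + c and MW-1 as origin, the differences give:
  (-50)·a + (-5)·b = +0.3
  (-165)·a + (-35)·b = +1.0
Eliminate b (×(-35) and ×(-5), subtract): 925·a = -5.50 → a = ∂h/∂x = -0.005946
Back-substitute: b = ∂h/∂y = -0.0005405.
|∇h| = √(-0.005946² + -0.0005405²) = 0.005971
Seepage velocity v = K·i/n = 330.0 × 0.005971 / 0.33 = 5.971 m/day.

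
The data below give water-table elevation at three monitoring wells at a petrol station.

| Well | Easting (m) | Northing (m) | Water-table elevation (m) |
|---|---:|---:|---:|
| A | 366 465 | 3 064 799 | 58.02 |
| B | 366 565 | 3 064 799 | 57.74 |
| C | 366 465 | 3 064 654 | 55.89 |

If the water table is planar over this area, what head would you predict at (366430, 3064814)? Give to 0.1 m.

∂h/∂x = (57.74 − 58.02) / (366565 − 366465) = -0.002800
∂h/∂y = (55.89 − 58.02) / (3064654 − 3064799) = +0.01469
h(366430, 3064814) = 58.02 + (-0.002800)·(-35) + (+0.01469)·(15) = 58.02 +0.098 +0.220 = 58.338 m.

58.3 m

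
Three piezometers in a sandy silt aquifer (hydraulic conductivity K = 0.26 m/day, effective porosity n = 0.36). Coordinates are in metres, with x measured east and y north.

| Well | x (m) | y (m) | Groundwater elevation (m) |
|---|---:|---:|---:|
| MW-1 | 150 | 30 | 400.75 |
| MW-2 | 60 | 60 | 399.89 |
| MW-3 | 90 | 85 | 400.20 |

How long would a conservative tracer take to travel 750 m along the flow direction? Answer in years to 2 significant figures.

Taking MW-1 as reference: MW-2−MW-1 = (-90, 30, -0.86); MW-3−MW-1 = (-60, 55, -0.55).
Determinant of the coordinate differences = (-90)·55 − (-60)·30 = -3150.
∂h/∂x = [(-0.86)·55 − (-0.55)·30] / -3150 = +0.009778
∂h/∂y = [(-90)·(-0.55) − (-60)·(-0.86)] / -3150 = +0.0006667
|∇h| = √(0.009778² + 0.0006667²) = 0.009801
Seepage velocity v = K·i/n = 0.26 × 0.009801 / 0.36 = 0.007079 m/day.
t = 750 / 0.007079 = 1.059e+05 days = 290 years.

290 years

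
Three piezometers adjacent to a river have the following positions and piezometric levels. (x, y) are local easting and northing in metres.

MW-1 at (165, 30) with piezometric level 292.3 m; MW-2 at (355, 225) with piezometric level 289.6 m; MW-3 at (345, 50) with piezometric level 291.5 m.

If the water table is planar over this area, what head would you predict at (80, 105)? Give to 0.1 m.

291.8 m

Taking MW-1 as reference: MW-2−MW-1 = (190, 195, -2.7); MW-3−MW-1 = (180, 20, -0.8).
Solve a·Δx + b·Δy = Δh: det = 190·20 − 180·195 = -31300.
∂h/∂x = [(-2.7)·20 − (-0.8)·195] / -31300 = -0.003259
∂h/∂y = [190·(-0.8) − 180·(-2.7)] / -31300 = -0.01067
h(80, 105) = 292.3 + (-0.003259)·(-85) + (-0.01067)·(75) = 292.3 +0.277 -0.800 = 291.777 m.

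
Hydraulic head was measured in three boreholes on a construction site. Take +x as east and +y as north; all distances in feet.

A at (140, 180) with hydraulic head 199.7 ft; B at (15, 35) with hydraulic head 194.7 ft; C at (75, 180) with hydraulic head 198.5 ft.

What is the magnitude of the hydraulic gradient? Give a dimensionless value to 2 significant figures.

Differences from A: to B (Δx, Δy, Δh) = (-125, -145, -5.0); to C = (-65, 0, -1.2).
Solve a·Δx + b·Δy = Δh: det = (-125)·0 − (-65)·(-145) = -9425.
∂h/∂x = [(-5.0)·0 − (-1.2)·(-145)] / -9425 = +0.01846
∂h/∂y = [(-125)·(-1.2) − (-65)·(-5.0)] / -9425 = +0.01857
|∇h| = √(0.01846² + 0.01857²) = 0.02618

0.026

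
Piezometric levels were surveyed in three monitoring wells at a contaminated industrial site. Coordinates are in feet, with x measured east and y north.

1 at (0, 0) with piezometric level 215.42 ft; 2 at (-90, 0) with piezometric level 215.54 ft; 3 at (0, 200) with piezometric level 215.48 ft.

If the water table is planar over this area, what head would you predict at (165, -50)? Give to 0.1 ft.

∂h/∂x = (215.54 − 215.42) / (-90 − 0) = -0.001333
∂h/∂y = (215.48 − 215.42) / (200 − 0) = +0.0003000
h(165, -50) = 215.42 + (-0.001333)·(165) + (+0.0003000)·(-50) = 215.42 -0.220 -0.015 = 215.185 ft.

215.2 ft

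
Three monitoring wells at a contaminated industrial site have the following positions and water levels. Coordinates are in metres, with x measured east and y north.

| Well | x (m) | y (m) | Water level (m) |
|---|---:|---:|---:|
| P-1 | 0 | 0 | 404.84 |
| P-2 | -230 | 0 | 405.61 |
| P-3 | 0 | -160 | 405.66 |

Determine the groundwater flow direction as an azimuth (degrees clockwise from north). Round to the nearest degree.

∂h/∂x = (405.61 − 404.84) / (-230 − 0) = -0.003348
∂h/∂y = (405.66 − 404.84) / (-160 − 0) = -0.005125
Flow direction (−∇h) has components (+0.003348 E, +0.005125 N).
Azimuth = atan2(E, N) = atan2(+0.003348, +0.005125) = 33.2° ≈ 033°.

033°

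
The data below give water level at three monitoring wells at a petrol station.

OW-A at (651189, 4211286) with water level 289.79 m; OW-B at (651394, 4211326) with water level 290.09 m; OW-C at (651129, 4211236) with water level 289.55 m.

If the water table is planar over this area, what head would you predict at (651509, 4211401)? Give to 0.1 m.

290.5 m

Differences from OW-A: to OW-B (Δx, Δy, Δh) = (205, 40, +0.30); to OW-C = (-60, -50, -0.24).
Determinant of the coordinate differences = 205·(-50) − (-60)·40 = -7850.
∂h/∂x = [(+0.30)·(-50) − (-0.24)·40] / -7850 = +0.0006879
∂h/∂y = [205·(-0.24) − (-60)·(+0.30)] / -7850 = +0.003975
h(651509, 4211401) = 289.79 + (+0.0006879)·(320) + (+0.003975)·(115) = 289.79 +0.220 +0.457 = 290.467 m.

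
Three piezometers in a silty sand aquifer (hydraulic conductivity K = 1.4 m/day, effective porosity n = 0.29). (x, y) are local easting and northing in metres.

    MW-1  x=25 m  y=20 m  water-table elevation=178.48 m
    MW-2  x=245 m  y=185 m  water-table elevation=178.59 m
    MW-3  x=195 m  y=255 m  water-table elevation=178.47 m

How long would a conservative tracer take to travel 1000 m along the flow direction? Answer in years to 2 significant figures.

Taking MW-1 as reference: MW-2−MW-1 = (220, 165, +0.11); MW-3−MW-1 = (170, 235, -0.01).
Determinant of the coordinate differences = 220·235 − 170·165 = 23650.
∂h/∂x = [(+0.11)·235 − (-0.01)·165] / 23650 = +0.001163
∂h/∂y = [220·(-0.01) − 170·(+0.11)] / 23650 = -0.0008837
|∇h| = √(0.001163² + -0.0008837²) = 0.001461
Seepage velocity v = K·i/n = 1.4 × 0.001461 / 0.29 = 0.007053 m/day.
t = 1000 / 0.007053 = 1.418e+05 days = 388 years.

390 years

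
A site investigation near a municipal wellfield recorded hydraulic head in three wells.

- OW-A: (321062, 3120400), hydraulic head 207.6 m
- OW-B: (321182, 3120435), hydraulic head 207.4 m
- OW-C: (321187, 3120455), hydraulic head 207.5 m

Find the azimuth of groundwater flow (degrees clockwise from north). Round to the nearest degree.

150°

With h = a·x + b·y + c and OW-A as origin, the differences give:
  120·a + 35·b = -0.2
  125·a + 55·b = -0.1
Eliminate b (×55 and ×35, subtract): 2225·a = -7.50 → a = ∂h/∂x = -0.003371
Back-substitute: b = ∂h/∂y = +0.005843.
Flow direction (−∇h) has components (+0.003371 E, -0.005843 N).
Azimuth = atan2(E, N) = atan2(+0.003371, -0.005843) = 150.0° ≈ 150°.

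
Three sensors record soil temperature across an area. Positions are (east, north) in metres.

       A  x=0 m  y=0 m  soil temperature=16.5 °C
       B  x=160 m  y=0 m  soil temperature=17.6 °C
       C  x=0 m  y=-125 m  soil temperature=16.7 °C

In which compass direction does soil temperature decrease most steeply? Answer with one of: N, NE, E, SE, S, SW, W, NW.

W

∂T/∂x = (17.6 − 16.5) / (160 − 0) = +0.006875
∂T/∂y = (16.7 − 16.5) / (-125 − 0) = -0.001600
Steepest decrease is along −∇f = (-0.006875 E, +0.001600 N) → west.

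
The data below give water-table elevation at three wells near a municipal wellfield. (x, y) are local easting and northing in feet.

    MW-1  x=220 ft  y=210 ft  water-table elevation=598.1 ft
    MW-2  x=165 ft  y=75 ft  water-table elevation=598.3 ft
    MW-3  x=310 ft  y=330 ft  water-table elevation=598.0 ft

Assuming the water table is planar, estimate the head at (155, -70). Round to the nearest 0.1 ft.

Differences from MW-1: to MW-2 (Δx, Δy, Δh) = (-55, -135, +0.2); to MW-3 = (90, 120, -0.1).
Determinant of the coordinate differences = (-55)·120 − 90·(-135) = 5550.
∂h/∂x = [(+0.2)·120 − (-0.1)·(-135)] / 5550 = +0.001892
∂h/∂y = [(-55)·(-0.1) − 90·(+0.2)] / 5550 = -0.002252
h(155, -70) = 598.1 + (+0.001892)·(-65) + (-0.002252)·(-280) = 598.1 -0.123 +0.631 = 598.608 ft.

598.6 ft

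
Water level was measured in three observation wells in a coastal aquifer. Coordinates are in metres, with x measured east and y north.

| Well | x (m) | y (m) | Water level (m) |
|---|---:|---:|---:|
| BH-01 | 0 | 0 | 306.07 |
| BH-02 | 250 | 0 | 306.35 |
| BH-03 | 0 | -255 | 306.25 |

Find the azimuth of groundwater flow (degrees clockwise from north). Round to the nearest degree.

∂h/∂x = (306.35 − 306.07) / (250 − 0) = +0.001120
∂h/∂y = (306.25 − 306.07) / (-255 − 0) = -0.0007059
Flow direction (−∇h) has components (-0.001120 E, +0.0007059 N).
Azimuth = atan2(E, N) = atan2(-0.001120, +0.0007059) = 302.2° ≈ 302°.

302°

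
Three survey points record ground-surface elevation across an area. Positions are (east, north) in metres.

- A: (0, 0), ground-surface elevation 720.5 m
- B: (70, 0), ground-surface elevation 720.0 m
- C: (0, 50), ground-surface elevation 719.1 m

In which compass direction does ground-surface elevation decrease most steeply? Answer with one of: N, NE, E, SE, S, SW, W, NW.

∂z/∂x = (720.0 − 720.5) / (70 − 0) = -0.007143
∂z/∂y = (719.1 − 720.5) / (50 − 0) = -0.02800
Steepest decrease is along −∇f = (+0.007143 E, +0.02800 N) → north.

N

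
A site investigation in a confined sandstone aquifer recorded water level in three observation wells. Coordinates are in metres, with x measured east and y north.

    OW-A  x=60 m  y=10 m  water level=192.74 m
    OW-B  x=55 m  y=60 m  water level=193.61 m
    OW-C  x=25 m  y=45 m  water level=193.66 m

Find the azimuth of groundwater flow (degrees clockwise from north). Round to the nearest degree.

149°

Differences from OW-A: to OW-B (Δx, Δy, Δh) = (-5, 50, +0.87); to OW-C = (-35, 35, +0.92).
Determinant of the coordinate differences = (-5)·35 − (-35)·50 = 1575.
∂h/∂x = [(+0.87)·35 − (+0.92)·50] / 1575 = -0.009873
∂h/∂y = [(-5)·(+0.92) − (-35)·(+0.87)] / 1575 = +0.01641
Flow direction (−∇h) has components (+0.009873 E, -0.01641 N).
Azimuth = atan2(E, N) = atan2(+0.009873, -0.01641) = 149.0° ≈ 149°.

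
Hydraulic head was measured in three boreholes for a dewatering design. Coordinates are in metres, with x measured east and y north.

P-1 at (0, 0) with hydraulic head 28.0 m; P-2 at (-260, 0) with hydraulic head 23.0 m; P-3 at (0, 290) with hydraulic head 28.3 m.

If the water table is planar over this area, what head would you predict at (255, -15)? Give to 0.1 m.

32.9 m

∂h/∂x = (23.0 − 28.0) / (-260 − 0) = +0.01923
∂h/∂y = (28.3 − 28.0) / (290 − 0) = +0.001034
h(255, -15) = 28.0 + (+0.01923)·(255) + (+0.001034)·(-15) = 28.0 +4.904 -0.016 = 32.888 m.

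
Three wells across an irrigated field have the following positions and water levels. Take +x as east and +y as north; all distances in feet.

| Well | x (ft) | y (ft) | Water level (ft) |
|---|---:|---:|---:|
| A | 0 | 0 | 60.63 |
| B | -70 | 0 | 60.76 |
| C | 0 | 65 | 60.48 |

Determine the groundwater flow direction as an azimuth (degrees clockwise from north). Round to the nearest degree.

039°

∂h/∂x = (60.76 − 60.63) / (-70 − 0) = -0.001857
∂h/∂y = (60.48 − 60.63) / (65 − 0) = -0.002308
Flow direction (−∇h) has components (+0.001857 E, +0.002308 N).
Azimuth = atan2(E, N) = atan2(+0.001857, +0.002308) = 38.8° ≈ 039°.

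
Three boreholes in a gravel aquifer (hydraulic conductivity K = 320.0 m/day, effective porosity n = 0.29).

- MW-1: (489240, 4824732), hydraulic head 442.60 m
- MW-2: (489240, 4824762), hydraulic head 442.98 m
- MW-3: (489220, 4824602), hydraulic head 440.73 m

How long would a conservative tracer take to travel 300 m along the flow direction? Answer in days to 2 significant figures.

16 days

Differences from MW-1: to MW-2 (Δx, Δy, Δh) = (0, 30, +0.38); to MW-3 = (-20, -130, -1.87).
Solve a·Δx + b·Δy = Δh: det = 0·(-130) − (-20)·30 = 600.
∂h/∂x = [(+0.38)·(-130) − (-1.87)·30] / 600 = +0.01117
∂h/∂y = [0·(-1.87) − (-20)·(+0.38)] / 600 = +0.01267
|∇h| = √(0.01117² + 0.01267²) = 0.01689
Seepage velocity v = K·i/n = 320.0 × 0.01689 / 0.29 = 18.64 m/day.
t = 300 / 18.64 = 16.09 days.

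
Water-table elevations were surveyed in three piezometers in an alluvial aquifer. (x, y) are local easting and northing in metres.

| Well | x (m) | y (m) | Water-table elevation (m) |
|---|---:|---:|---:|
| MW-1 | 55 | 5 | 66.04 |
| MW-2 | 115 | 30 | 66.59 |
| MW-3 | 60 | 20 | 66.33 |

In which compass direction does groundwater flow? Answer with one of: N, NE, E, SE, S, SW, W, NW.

S

Differences from MW-1: to MW-2 (Δx, Δy, Δh) = (60, 25, +0.55); to MW-3 = (5, 15, +0.29).
Solve a·Δx + b·Δy = Δh: det = 60·15 − 5·25 = 775.
∂h/∂x = [(+0.55)·15 − (+0.29)·25] / 775 = +0.001290
∂h/∂y = [60·(+0.29) − 5·(+0.55)] / 775 = +0.01890
Flow = −∇h = (-0.001290 east, -0.01890 north), which points south.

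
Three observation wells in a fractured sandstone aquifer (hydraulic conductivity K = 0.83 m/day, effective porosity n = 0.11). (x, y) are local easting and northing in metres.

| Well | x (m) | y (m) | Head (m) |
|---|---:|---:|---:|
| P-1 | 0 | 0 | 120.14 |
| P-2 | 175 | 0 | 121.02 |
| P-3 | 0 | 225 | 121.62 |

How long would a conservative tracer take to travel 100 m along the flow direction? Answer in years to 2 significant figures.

4.4 years

∂h/∂x = (121.02 − 120.14) / (175 − 0) = +0.005029
∂h/∂y = (121.62 − 120.14) / (225 − 0) = +0.006578
|∇h| = √(0.005029² + 0.006578²) = 0.00828
Seepage velocity v = K·i/n = 0.83 × 0.00828 / 0.11 = 0.06248 m/day.
t = 100 / 0.06248 = 1601 days = 4.38 years.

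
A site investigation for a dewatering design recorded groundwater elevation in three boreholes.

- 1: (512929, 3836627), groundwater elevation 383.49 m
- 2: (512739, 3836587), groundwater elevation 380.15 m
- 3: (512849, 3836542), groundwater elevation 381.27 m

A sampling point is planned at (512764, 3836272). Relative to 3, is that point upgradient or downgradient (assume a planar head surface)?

downgradient

Three-point gradient (reference 1): Δ to 2 = (-190, -40, -3.34), Δ to 3 = (-80, -85, -2.22).
∂h/∂x = +0.01507, ∂h/∂y = +0.01194 (det = 12950).
Head at (512764, 3836272) = 383.49 + (+0.01507)·(-165) + (+0.01194)·(-355) = 376.77 m.
That is lower than the 381.27 m at 3, so the point is downgradient.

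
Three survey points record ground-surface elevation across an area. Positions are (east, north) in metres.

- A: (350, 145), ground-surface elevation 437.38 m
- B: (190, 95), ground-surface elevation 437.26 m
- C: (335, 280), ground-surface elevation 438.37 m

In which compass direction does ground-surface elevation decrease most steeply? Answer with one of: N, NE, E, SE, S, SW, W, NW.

S

Differences from A: to B (Δx, Δy, Δh) = (-160, -50, -0.12); to C = (-15, 135, +0.99).
Determinant of the coordinate differences = (-160)·135 − (-15)·(-50) = -22350.
∂z/∂x = [(-0.12)·135 − (+0.99)·(-50)] / -22350 = -0.001490
∂z/∂y = [(-160)·(+0.99) − (-15)·(-0.12)] / -22350 = +0.007168
Steepest decrease is along −∇f = (+0.001490 E, -0.007168 N) → south.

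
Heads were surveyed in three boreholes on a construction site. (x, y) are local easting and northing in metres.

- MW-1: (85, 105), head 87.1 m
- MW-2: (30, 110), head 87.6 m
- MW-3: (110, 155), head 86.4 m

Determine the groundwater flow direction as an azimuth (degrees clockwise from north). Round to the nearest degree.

048°

Differences from MW-1: to MW-2 (Δx, Δy, Δh) = (-55, 5, +0.5); to MW-3 = (25, 50, -0.7).
Determinant of the coordinate differences = (-55)·50 − 25·5 = -2875.
∂h/∂x = [(+0.5)·50 − (-0.7)·5] / -2875 = -0.009913
∂h/∂y = [(-55)·(-0.7) − 25·(+0.5)] / -2875 = -0.009043
Flow direction (−∇h) has components (+0.009913 E, +0.009043 N).
Azimuth = atan2(E, N) = atan2(+0.009913, +0.009043) = 47.6° ≈ 048°.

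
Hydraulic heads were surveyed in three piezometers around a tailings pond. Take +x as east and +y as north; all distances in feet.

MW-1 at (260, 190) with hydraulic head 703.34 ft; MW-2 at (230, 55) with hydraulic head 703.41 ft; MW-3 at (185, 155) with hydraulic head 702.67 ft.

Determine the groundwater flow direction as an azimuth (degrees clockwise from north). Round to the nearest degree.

With h = a·x + b·y + c and MW-1 as origin, the differences give:
  (-30)·a + (-135)·b = +0.07
  (-75)·a + (-35)·b = -0.67
Eliminate b (×(-35) and ×(-135), subtract): -9075·a = -92.900 → a = ∂h/∂x = +0.01024
Back-substitute: b = ∂h/∂y = -0.002793.
Flow direction (−∇h) has components (-0.01024 E, +0.002793 N).
Azimuth = atan2(E, N) = atan2(-0.01024, +0.002793) = 285.3° ≈ 285°.

285°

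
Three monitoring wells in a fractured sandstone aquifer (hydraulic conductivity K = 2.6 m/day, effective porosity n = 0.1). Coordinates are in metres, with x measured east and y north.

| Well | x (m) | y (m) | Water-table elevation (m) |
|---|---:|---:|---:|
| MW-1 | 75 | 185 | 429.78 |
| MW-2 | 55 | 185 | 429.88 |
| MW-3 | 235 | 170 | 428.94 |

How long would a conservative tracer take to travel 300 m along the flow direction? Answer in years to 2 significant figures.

With h = a·x + b·y + c and MW-1 as origin, the differences give:
  (-20)·a + 0·b = +0.10
  160·a + (-15)·b = -0.84
Eliminate b (×(-15) and ×0, subtract): 300·a = -1.500 → a = ∂h/∂x = -0.005000
Back-substitute: b = ∂h/∂y = +0.002667.
|∇h| = √(-0.005000² + 0.002667²) = 0.005667
Seepage velocity v = K·i/n = 2.6 × 0.005667 / 0.1 = 0.1473 m/day.
t = 300 / 0.1473 = 2037 days = 5.58 years.

5.6 years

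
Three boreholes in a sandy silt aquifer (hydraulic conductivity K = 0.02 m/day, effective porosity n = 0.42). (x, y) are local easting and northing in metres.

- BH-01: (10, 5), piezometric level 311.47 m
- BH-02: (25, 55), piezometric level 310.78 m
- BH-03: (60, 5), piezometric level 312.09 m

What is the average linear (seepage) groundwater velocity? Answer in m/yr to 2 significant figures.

With h = a·x + b·y + c and BH-01 as origin, the differences give:
  15·a + 50·b = -0.69
  50·a + 0·b = +0.62
Eliminate b (×0 and ×50, subtract): -2500·a = -31.000 → a = ∂h/∂x = +0.01240
Back-substitute: b = ∂h/∂y = -0.01752.
|∇h| = √(0.01240² + -0.01752²) = 0.02146
Seepage velocity v = K·i/n = 0.02 × 0.02146 / 0.42 = 0.001022 m/day = 0.3733 m/yr.

0.37 m/yr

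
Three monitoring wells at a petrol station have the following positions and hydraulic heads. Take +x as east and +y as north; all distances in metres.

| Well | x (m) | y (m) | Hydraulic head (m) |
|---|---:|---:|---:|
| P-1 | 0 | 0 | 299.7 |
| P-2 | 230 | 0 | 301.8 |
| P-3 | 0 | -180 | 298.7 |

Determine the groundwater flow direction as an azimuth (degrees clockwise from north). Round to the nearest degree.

∂h/∂x = (301.8 − 299.7) / (230 − 0) = +0.009130
∂h/∂y = (298.7 − 299.7) / (-180 − 0) = +0.005556
Flow direction (−∇h) has components (-0.009130 E, -0.005556 N).
Azimuth = atan2(E, N) = atan2(-0.009130, -0.005556) = 238.7° ≈ 239°.

239°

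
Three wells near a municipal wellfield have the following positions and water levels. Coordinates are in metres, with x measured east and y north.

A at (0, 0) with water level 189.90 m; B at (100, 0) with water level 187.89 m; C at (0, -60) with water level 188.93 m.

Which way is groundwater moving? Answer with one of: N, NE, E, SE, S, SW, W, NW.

∂h/∂x = (187.89 − 189.90) / (100 − 0) = -0.02010
∂h/∂y = (188.93 − 189.90) / (-60 − 0) = +0.01617
Flow = −∇h = (+0.02010 east, -0.01617 north), which points southeast.

SE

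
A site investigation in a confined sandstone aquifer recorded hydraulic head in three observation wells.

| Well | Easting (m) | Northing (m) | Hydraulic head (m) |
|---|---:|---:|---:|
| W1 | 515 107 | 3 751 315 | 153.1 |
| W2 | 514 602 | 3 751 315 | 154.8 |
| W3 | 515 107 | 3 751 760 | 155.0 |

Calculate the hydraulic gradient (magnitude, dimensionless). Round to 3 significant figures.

∂h/∂x = (154.8 − 153.1) / (514602 − 515107) = -0.003366
∂h/∂y = (155.0 − 153.1) / (3751760 − 3751315) = +0.004270
|∇h| = √(-0.003366² + 0.004270²) = 0.005437

0.00544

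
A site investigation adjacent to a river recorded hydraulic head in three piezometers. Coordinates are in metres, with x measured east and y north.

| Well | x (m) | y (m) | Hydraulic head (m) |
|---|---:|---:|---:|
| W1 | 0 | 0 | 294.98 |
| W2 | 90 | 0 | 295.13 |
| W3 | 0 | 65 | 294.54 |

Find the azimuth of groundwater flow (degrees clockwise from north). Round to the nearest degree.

346°

∂h/∂x = (295.13 − 294.98) / (90 − 0) = +0.001667
∂h/∂y = (294.54 − 294.98) / (65 − 0) = -0.006769
Flow direction (−∇h) has components (-0.001667 E, +0.006769 N).
Azimuth = atan2(E, N) = atan2(-0.001667, +0.006769) = 346.2° ≈ 346°.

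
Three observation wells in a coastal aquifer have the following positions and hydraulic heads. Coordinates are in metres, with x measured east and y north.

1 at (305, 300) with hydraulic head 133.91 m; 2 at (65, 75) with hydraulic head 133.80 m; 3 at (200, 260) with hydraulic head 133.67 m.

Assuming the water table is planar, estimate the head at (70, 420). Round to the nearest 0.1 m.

Taking 1 as reference: 2−1 = (-240, -225, -0.11); 3−1 = (-105, -40, -0.24).
Solve a·Δx + b·Δy = Δh: det = (-240)·(-40) − (-105)·(-225) = -14025.
∂h/∂x = [(-0.11)·(-40) − (-0.24)·(-225)] / -14025 = +0.003537
∂h/∂y = [(-240)·(-0.24) − (-105)·(-0.11)] / -14025 = -0.003283
h(70, 420) = 133.91 + (+0.003537)·(-235) + (-0.003283)·(120) = 133.91 -0.831 -0.394 = 132.685 m.

132.7 m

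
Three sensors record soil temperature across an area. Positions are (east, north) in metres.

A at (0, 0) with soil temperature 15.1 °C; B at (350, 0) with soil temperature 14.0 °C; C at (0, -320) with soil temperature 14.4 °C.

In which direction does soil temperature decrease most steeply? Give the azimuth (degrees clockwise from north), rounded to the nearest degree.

125°

∂T/∂x = (14.0 − 15.1) / (350 − 0) = -0.003143
∂T/∂y = (14.4 − 15.1) / (-320 − 0) = +0.002187
Steepest decrease is along −∇f: components (+0.003143 E, -0.002187 N).
Azimuth = atan2(+0.003143, -0.002187) = 124.8° ≈ 125°.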